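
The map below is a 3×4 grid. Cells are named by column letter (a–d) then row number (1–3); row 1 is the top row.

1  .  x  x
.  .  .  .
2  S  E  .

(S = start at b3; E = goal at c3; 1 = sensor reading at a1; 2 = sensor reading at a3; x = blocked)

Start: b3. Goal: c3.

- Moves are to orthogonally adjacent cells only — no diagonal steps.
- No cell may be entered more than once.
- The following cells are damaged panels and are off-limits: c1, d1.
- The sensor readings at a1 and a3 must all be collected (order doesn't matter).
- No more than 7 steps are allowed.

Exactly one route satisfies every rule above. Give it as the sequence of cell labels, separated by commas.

Any route must reach a1 and a3 and still end at c3 within 7 moves, so the order of the required stops is forced.
Route from b3: left to a3, 2× up (reaching a1), right to b1, down to b2, right to c2, down to c3 — 7 moves in all.
Check: all required cells visited; 7 ≤ 7 moves.

b3, a3, a2, a1, b1, b2, c2, c3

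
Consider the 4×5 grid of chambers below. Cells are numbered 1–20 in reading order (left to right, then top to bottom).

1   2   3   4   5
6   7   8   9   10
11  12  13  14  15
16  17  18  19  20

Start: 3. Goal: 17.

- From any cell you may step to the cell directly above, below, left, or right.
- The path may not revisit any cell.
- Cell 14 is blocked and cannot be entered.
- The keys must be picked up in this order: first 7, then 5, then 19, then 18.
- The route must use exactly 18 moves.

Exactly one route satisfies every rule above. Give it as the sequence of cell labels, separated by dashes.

3 - 2 - 1 - 6 - 7 - 8 - 9 - 4 - 5 - 10 - 15 - 20 - 19 - 18 - 13 - 12 - 11 - 16 - 17

The waypoints must appear in the order 7, 5, 19, 18, with no cell reused.
Route from 3: 2× left (reaching 1), down to 6, 3× right (reaching 9), up to 4, right to 5, 3× down (reaching 20), 2× left (reaching 18), up to 13, 2× left (reaching 11), down to 16, right to 17 — 18 moves in all.
Check: order respected (7 at step 4, 5 at step 8, 19 at step 12, 18 at step 13); 18 moves as required.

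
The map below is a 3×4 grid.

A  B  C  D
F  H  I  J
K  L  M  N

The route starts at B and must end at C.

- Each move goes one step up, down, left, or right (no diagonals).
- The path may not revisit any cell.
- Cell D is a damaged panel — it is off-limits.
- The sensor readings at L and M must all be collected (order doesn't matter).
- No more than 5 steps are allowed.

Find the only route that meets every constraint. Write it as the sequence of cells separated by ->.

B -> H -> L -> M -> I -> C

The 5-move cap with required stops at L, M leaves no slack for detours.
Route from B: 2× down (reaching L), right to M, 2× up (reaching C) — 5 moves in all.
Check: all required cells visited; 5 ≤ 5 moves.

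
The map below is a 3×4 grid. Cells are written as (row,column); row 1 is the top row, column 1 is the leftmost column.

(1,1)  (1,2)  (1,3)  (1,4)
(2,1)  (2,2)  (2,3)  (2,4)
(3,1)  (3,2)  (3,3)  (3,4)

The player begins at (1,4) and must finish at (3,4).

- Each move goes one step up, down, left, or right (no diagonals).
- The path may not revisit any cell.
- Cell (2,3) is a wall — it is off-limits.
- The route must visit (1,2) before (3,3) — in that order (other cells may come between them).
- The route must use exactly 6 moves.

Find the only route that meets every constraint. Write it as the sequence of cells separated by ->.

(1,4) -> (1,3) -> (1,2) -> (2,2) -> (3,2) -> (3,3) -> (3,4)

The waypoints must appear in the order (1,2), (3,3), with no cell reused.
Route from (1,4): 2× left (reaching (1,2)), 2× down (reaching (3,2)), 2× right (reaching (3,4)) — 6 moves in all.
Check: order respected ((1,2) at step 2, (3,3) at step 5); 6 moves as required.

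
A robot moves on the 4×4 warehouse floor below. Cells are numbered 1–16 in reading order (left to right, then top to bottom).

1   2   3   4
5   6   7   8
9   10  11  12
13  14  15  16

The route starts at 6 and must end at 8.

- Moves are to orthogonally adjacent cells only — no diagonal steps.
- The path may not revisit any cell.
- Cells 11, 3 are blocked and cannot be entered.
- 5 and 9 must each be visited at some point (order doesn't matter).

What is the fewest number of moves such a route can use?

8

Any route passes through 5 and 9 in some order between 6 and 8. Summing Manhattan distances along each leg and taking the cheapest ordering (6 → 9 → 5 → 8) gives a lower bound of 2 + 1 + 3 = 6 moves.
The shortest route satisfying every rule uses 8 moves: 6 → 5 → 9 → 13 → 14 → 15 → 16 → 12 → 8.
The no-revisit rule (legs can't share cells) pushes the minimum above the 6-move bound; an exhaustive check rules out every length from 6 to 7, leaving 8 as the minimum.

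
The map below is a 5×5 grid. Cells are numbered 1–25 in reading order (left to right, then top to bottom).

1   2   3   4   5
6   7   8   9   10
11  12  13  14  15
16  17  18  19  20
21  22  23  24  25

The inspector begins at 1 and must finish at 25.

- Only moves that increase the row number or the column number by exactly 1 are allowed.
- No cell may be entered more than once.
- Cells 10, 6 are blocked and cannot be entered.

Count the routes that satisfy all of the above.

31

A right/down-only route from 1 to 25 makes exactly 4 down-moves and 4 right-moves in some order.
With no other constraints that would be C(8,4) = 70 routes.
Subtract routes through each blocked cell (inclusion–exclusion for overlaps): − through 6: 35 − through 10: 5 + through 6&10: 1 → 31.
That gives 31 routes.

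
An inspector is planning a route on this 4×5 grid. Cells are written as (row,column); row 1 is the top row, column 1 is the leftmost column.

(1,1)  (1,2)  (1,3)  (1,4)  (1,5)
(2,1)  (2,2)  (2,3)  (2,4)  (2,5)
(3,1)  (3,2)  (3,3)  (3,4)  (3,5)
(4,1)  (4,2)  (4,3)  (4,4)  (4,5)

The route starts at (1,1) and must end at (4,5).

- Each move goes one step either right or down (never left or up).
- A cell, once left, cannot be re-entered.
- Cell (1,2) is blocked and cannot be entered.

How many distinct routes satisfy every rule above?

A right/down-only route from (1,1) to (4,5) makes exactly 3 down-moves and 4 right-moves in some order.
With no other constraints that would be C(7,3) = 35 routes.
Subtract routes through each blocked cell (inclusion–exclusion for overlaps): − through (1,2): 20 → 15.
That gives 15 routes.

15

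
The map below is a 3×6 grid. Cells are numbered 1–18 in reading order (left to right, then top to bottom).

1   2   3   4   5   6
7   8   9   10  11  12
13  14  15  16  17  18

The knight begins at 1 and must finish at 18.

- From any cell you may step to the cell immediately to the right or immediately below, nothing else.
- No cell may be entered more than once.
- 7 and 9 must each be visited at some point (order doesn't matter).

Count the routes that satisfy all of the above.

A right/down-only route from 1 to 18 makes exactly 2 down-moves and 5 right-moves in some order.
With no other constraints that would be C(7,2) = 21 routes.
A monotone route can only reach the required cells in the order 7, 9, so split there and multiply the segment counts: 1→7: 1; 7→9: 1; 9→18: 4; product = 4.
That gives 4 routes.

4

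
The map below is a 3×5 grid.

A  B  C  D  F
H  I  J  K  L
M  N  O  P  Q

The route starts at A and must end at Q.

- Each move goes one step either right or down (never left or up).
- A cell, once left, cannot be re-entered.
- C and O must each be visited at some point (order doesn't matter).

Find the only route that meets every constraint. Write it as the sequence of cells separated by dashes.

Moves only go right or down, so the column and row indices never decrease.
Route from A: right 2 to C, down 2 to O, right 2 to Q — 6 moves in all.
Check: all required cells visited.

A - B - C - J - O - P - Q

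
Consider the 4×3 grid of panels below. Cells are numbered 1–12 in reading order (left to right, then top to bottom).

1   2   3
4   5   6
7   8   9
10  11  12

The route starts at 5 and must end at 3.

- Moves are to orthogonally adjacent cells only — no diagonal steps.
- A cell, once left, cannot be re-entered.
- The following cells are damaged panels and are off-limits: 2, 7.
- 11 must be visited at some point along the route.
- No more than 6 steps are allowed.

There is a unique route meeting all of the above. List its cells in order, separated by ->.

5 -> 8 -> 11 -> 12 -> 9 -> 6 -> 3

The budget equals the shortest possible length, so every move has to be on a shortest route through the required cells.
Route from 5: 2× down (reaching 11), right to 12, 3× up (reaching 3) — 6 moves in all.
Check: all required cells visited; 6 ≤ 6 moves.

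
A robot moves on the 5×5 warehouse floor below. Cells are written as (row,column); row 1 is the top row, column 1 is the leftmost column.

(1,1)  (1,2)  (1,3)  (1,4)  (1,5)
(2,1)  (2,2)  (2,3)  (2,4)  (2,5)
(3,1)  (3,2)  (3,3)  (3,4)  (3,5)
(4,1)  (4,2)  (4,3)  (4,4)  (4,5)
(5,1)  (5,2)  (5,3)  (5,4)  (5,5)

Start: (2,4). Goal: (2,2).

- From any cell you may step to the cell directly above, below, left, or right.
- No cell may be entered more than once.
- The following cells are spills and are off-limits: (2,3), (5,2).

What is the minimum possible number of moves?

The Manhattan distance from (2,4) to (2,2) is |2−2| + |4−2| = 2, so at least 2 moves are needed.
That bound ignores the blocked cells. Measuring each leg by the fewest moves that actually steer around them ((2,4)→(2,2): 4) raises the lower bound to 4.
A route of 4 moves exists: (2,4) → (1,4) → (1,3) → (1,2) → (2,2).
Since 4 matches that lower bound, it is optimal.

4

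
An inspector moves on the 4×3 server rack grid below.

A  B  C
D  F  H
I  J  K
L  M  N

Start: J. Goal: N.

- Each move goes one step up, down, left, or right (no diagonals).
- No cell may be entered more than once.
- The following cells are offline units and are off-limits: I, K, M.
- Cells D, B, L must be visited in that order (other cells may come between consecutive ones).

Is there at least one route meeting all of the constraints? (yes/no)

no

The blocked cells wall L off from J completely — no sequence of moves reaches it at all, so no route can satisfy the rules.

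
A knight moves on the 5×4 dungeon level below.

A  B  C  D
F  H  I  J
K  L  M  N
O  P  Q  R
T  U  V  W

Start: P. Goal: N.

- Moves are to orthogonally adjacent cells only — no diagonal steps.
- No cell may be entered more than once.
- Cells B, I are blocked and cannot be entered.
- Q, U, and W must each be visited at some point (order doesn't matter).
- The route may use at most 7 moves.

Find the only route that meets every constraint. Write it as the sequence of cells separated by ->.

P -> U -> V -> W -> R -> Q -> M -> N

Any route must reach Q, U, and W and still end at N within 7 moves, so the order of the required stops is forced.
Route from P: down to U, 2× right (reaching W), up to R, left to Q, up to M, right to N — 7 moves in all.
Check: all required cells visited; 7 ≤ 7 moves.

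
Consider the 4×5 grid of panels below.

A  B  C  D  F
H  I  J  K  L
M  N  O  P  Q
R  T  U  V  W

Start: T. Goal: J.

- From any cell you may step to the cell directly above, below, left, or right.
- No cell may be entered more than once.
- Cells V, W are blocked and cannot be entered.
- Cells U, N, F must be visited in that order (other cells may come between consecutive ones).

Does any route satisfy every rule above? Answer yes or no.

yes

One route that works: T → U → O → N → I → B → C → D → F → L → K → J.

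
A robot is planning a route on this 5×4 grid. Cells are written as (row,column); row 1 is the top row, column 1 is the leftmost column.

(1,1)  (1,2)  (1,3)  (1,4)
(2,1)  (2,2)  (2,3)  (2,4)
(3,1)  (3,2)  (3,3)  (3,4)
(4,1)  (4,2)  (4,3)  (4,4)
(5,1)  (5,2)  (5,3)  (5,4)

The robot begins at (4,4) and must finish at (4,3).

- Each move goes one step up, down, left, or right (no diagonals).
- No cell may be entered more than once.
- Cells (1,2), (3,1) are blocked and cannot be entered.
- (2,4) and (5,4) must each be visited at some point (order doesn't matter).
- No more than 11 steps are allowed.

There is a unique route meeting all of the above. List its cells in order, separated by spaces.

(4,4) (5,4) (5,3) (5,2) (4,2) (3,2) (2,2) (2,3) (2,4) (3,4) (3,3) (4,3)

Any route must reach (2,4) and (5,4) and still end at (4,3) within 11 moves, so the order of the required stops is forced.
Route from (4,4): down to (5,4), 2× left (reaching (5,2)), 3× up (reaching (2,2)), 2× right (reaching (2,4)), down to (3,4), left to (3,3), down to (4,3) — 11 moves in all.
Check: all required cells visited; 11 ≤ 11 moves.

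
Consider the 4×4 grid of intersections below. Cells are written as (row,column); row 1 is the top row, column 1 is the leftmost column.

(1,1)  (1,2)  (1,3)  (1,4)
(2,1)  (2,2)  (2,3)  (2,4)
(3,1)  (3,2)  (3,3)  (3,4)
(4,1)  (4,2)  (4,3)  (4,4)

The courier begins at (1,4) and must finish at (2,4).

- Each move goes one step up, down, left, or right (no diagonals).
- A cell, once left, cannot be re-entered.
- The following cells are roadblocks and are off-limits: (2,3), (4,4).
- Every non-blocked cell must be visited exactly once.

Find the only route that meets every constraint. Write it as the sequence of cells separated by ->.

(1,4) -> (1,3) -> (1,2) -> (1,1) -> (2,1) -> (2,2) -> (3,2) -> (3,1) -> (4,1) -> (4,2) -> (4,3) -> (3,3) -> (3,4) -> (2,4)

Need to visit all 14 open cells exactly once, starting at (1,4) and ending at (2,4).
Cell (4,3) has only two open neighbours ((3,3) and (4,2)), so the path must pass straight through it: one of those is the cell it's entered from and the other is where it exits.
Route from (1,4): left 3 to (1,1), down 1 to (2,1), right 1 to (2,2), down 1 to (3,2), left 1 to (3,1), down 1 to (4,1), right 2 to (4,3), up 1 to (3,3), right 1 to (3,4), up 1 to (2,4) — 13 moves in all.
Check: all 14 open cells covered.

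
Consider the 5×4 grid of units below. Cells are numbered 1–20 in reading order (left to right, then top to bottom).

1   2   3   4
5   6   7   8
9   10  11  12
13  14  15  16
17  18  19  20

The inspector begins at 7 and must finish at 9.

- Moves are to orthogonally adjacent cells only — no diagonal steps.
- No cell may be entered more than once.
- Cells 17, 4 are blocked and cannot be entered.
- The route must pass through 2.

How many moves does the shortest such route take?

Any route passes through 2 somewhere between 7 and 9. Summing Manhattan distances along the two legs (7 → 2 → 9) gives a lower bound of 2 + 3 = 5 moves.
A route of 5 moves achieves this: 7 → 3 → 2 → 6 → 10 → 9.
Since 5 matches the lower bound, it is optimal.

5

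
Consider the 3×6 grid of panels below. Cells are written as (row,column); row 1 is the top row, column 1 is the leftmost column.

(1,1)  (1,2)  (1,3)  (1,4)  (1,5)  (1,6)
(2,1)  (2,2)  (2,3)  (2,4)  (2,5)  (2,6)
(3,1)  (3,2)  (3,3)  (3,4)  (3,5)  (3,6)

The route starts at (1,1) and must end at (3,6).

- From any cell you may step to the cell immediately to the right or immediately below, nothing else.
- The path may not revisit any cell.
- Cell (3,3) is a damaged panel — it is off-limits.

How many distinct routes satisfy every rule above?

15

A right/down-only route from (1,1) to (3,6) makes exactly 2 down-moves and 5 right-moves in some order.
With no other constraints that would be C(7,2) = 21 routes.
Subtract routes through each blocked cell (inclusion–exclusion for overlaps): − through (3,3): 6 → 15.
That gives 15 routes.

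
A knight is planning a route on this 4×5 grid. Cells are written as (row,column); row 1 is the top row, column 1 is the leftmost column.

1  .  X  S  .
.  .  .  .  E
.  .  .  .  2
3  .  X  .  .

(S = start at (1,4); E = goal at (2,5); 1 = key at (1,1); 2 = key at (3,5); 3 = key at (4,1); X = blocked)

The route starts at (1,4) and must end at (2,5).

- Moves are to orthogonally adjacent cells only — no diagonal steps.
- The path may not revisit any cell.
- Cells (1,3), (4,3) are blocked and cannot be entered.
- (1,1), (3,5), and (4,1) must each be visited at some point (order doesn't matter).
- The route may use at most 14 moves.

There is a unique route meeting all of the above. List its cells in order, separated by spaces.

The 14-move cap with required stops at (1,1), (3,5), (4,1) leaves no slack for detours.
Route from (1,4): down 1 to (2,4), left 2 to (2,2), up 1 to (1,2), left 1 to (1,1), down 3 to (4,1), right 1 to (4,2), up 1 to (3,2), right 3 to (3,5), up 1 to (2,5) — 14 moves in all.
Check: all required cells visited; 14 ≤ 14 moves.

(1,4) (2,4) (2,3) (2,2) (1,2) (1,1) (2,1) (3,1) (4,1) (4,2) (3,2) (3,3) (3,4) (3,5) (2,5)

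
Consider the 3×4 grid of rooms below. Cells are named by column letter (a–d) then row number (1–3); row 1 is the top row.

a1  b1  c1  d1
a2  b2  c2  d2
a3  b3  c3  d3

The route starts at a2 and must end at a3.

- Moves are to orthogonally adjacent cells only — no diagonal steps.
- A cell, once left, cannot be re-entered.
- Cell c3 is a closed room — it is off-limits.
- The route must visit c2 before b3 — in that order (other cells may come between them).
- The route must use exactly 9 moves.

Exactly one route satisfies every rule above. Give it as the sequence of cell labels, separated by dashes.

The waypoints must appear in the order c2, b3, with no cell reused.
Route from a2: up 1 to a1, right 3 to d1, down 1 to d2, left 2 to b2, down 1 to b3, left 1 to a3 — 9 moves in all.
Check: order respected (c2 at step 6, b3 at step 8); 9 moves as required.

a2 - a1 - b1 - c1 - d1 - d2 - c2 - b2 - b3 - a3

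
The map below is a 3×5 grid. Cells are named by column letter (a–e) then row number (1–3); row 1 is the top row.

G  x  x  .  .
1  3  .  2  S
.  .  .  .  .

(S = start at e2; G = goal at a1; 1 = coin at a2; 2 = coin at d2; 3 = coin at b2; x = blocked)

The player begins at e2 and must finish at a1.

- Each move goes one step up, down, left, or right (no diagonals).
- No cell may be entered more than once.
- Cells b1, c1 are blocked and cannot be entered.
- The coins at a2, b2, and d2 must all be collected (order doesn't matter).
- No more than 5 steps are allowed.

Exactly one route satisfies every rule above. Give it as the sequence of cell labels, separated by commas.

e2, d2, c2, b2, a2, a1

The budget equals the shortest possible length, so every move has to be on a shortest route through the required cells.
Route from e2: 4× left (reaching a2), up to a1 — 5 moves in all.
Check: all required cells visited; 5 ≤ 5 moves.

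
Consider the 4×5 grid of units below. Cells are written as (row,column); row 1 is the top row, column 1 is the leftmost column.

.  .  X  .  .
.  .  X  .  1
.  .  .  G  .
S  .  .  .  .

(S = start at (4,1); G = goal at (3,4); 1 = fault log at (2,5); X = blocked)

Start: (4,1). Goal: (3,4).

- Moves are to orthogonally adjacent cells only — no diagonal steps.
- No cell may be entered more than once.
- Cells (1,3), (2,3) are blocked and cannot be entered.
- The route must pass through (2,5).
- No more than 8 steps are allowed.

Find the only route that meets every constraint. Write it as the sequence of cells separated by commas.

(4,1), (4,2), (4,3), (4,4), (4,5), (3,5), (2,5), (2,4), (3,4)

Any route must reach (2,5) and still end at (3,4) within 8 moves, so the order of the required stops is forced.
Route from (4,1): 4× right (reaching (4,5)), 2× up (reaching (2,5)), left to (2,4), down to (3,4) — 8 moves in all.
Check: all required cells visited; 8 ≤ 8 moves.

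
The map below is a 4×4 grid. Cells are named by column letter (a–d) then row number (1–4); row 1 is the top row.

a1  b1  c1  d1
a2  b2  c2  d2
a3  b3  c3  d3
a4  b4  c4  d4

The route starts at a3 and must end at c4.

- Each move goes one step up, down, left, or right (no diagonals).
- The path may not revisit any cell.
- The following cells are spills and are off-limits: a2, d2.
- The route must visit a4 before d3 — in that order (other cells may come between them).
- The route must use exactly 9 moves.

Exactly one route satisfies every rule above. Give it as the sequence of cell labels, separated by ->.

a3 -> a4 -> b4 -> b3 -> b2 -> c2 -> c3 -> d3 -> d4 -> c4

The waypoints must appear in the order a4, d3, with no cell reused.
Route from a3: down to a4, right to b4, 2× up (reaching b2), right to c2, down to c3, right to d3, down to d4, left to c4 — 9 moves in all.
Check: order respected (a4 at step 1, d3 at step 7); 9 moves as required.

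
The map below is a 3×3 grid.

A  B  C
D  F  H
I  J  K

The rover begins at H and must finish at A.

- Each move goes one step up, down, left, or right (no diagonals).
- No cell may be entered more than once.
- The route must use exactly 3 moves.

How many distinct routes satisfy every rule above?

Need simple routes of exactly 3 moves from H to A (Manhattan distance 3, so 0 moves are spent on a detour and 0 undoing it).
Enumerating: H C B A | H F B A | H F D A.
That gives 3 routes.

3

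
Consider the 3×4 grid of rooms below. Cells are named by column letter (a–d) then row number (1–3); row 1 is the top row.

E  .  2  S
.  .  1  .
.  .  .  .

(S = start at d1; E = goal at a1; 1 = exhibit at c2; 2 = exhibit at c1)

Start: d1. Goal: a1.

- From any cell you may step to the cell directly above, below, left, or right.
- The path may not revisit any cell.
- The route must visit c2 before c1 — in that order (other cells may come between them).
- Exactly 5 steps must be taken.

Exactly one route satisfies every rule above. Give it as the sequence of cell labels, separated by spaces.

d1 d2 c2 c1 b1 a1

The waypoints must appear in the order c2, c1, with no cell reused.
Route from d1: down 1 to d2, left 1 to c2, up 1 to c1, left 2 to a1 — 5 moves in all.
Check: order respected (1 at step 2, 2 at step 3); 5 moves as required.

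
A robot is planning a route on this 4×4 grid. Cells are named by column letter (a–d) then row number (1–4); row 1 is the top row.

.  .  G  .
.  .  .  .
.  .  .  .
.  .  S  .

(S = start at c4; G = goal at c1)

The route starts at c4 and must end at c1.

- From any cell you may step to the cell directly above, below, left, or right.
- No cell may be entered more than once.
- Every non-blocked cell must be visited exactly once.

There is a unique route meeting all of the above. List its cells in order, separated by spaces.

c4 d4 d3 c3 b3 b4 a4 a3 a2 a1 b1 b2 c2 d2 d1 c1

Need to visit all 16 open cells exactly once, starting at c4 and ending at c1.
Cell d4 has only two open neighbours (d3 and c4), so the path must pass straight through it: one of those is the cell it's entered from and the other is where it exits.
Route from c4: right 1 to d4, up 1 to d3, left 2 to b3, down 1 to b4, left 1 to a4, up 3 to a1, right 1 to b1, down 1 to b2, right 2 to d2, up 1 to d1, left 1 to c1 — 15 moves in all.
Check: all 16 open cells covered.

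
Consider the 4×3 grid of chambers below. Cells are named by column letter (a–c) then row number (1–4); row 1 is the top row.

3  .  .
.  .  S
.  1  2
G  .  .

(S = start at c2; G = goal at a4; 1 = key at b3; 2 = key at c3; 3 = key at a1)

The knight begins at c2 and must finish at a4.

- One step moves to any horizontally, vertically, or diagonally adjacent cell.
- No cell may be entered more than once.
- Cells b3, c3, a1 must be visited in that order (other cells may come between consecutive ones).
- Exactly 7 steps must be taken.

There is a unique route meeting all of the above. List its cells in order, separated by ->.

c2 -> b3 -> c3 -> b2 -> a1 -> a2 -> a3 -> a4

The waypoints must appear in the order b3, c3, a1, with no cell reused.
Route from c2: down-left 1 to b3, right 1 to c3, up-left 2 to a1, down 3 to a4 — 7 moves in all.
Check: order respected (1 at step 1, 2 at step 2, 3 at step 4); 7 moves as required.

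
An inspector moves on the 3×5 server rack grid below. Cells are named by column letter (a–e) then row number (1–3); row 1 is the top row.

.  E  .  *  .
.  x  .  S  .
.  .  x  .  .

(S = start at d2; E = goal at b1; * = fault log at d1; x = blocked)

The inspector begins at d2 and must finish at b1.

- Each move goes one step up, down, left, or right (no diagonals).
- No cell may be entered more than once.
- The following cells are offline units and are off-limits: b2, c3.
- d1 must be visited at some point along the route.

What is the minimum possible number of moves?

3

Any route passes through d1 somewhere between d2 and b1. Summing Manhattan distances along the two legs (d2 → d1 → b1) gives a lower bound of 1 + 2 = 3 moves.
A route of 3 moves achieves this: d2 → d1 → c1 → b1.
Since 3 matches the lower bound, it is optimal.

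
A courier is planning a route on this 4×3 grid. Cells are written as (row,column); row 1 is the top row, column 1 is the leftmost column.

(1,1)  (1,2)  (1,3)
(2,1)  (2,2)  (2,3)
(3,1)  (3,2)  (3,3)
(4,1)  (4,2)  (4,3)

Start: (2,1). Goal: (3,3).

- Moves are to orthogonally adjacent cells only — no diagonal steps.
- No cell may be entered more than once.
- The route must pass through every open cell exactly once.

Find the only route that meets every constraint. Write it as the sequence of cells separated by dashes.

(2,1) - (1,1) - (1,2) - (1,3) - (2,3) - (2,2) - (3,2) - (3,1) - (4,1) - (4,2) - (4,3) - (3,3)

Need to visit all 12 open cells exactly once, starting at (2,1) and ending at (3,3).
Cell (1,1) has only two open neighbours ((2,1) and (1,2)), so the path must pass straight through it: one of those is the cell it's entered from and the other is where it exits.
Route from (2,1): up 1 to (1,1), right 2 to (1,3), down 1 to (2,3), left 1 to (2,2), down 1 to (3,2), left 1 to (3,1), down 1 to (4,1), right 2 to (4,3), up 1 to (3,3) — 11 moves in all.
Check: all 12 open cells covered.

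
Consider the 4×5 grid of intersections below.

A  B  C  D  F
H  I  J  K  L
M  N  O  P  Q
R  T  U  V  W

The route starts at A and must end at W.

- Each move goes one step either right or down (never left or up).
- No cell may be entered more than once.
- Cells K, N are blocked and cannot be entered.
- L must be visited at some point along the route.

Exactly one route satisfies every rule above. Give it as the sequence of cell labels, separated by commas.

Moves only go right or down, so the column and row indices never decrease.
Route from A: 4× right (reaching F), 3× down (reaching W) — 7 moves in all.
Check: all required cells visited.

A, B, C, D, F, L, Q, W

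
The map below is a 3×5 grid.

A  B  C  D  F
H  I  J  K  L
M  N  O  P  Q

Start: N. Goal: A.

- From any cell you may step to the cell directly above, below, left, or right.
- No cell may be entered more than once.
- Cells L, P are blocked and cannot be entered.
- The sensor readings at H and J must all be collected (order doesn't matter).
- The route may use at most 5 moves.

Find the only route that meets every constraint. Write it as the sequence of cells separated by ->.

N -> O -> J -> I -> H -> A

The 5-move cap with required stops at H, J leaves no slack for detours.
Route from N: right 1 to O, up 1 to J, left 2 to H, up 1 to A — 5 moves in all.
Check: all required cells visited; 5 ≤ 5 moves.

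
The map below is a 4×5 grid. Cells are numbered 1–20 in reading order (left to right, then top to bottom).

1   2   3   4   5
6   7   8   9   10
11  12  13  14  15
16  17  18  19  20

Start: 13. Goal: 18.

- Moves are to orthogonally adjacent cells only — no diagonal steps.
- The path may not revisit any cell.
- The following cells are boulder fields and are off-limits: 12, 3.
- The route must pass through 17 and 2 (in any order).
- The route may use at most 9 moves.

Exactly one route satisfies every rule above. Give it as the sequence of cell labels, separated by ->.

The budget equals the shortest possible length, so every move has to be on a shortest route through the required cells.
Route from 13: up to 8, left to 7, up to 2, left to 1, 3× down (reaching 16), 2× right (reaching 18) — 9 moves in all.
Check: all required cells visited; 9 ≤ 9 moves.

13 -> 8 -> 7 -> 2 -> 1 -> 6 -> 11 -> 16 -> 17 -> 18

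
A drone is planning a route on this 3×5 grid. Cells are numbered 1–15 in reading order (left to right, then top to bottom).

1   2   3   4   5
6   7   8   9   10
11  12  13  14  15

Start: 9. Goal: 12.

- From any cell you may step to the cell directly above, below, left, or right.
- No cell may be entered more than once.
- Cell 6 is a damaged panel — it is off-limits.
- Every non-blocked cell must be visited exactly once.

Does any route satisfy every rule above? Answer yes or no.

Cell 1 has only one open neighbour but is neither the start nor the goal, so a Hamiltonian route would have to both enter and leave it through the same neighbour — impossible without revisiting.

no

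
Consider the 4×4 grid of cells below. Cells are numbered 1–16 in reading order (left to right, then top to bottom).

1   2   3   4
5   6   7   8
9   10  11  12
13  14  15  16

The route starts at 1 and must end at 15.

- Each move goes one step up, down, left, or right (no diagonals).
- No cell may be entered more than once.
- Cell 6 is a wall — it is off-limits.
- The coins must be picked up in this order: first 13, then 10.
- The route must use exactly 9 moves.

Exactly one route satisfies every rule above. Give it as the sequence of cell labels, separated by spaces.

The waypoints must appear in the order 13, 10, with no cell reused.
Route from 1: 3× down (reaching 13), right to 14, up to 10, 2× right (reaching 12), down to 16, left to 15 — 9 moves in all.
Check: order respected (13 at step 3, 10 at step 5); 9 moves as required.

1 5 9 13 14 10 11 12 16 15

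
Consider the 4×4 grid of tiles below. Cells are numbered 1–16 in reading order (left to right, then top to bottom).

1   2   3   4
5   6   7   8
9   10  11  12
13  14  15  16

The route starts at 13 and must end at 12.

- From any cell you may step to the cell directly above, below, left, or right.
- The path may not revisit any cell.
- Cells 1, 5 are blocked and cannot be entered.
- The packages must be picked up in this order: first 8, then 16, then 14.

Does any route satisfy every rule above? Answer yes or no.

no

Ignoring the required order, 1 revisit-free route from 13 to 12 passes through all of 8, 16, and 14; the waypoint orders that occur are 14 → 8 → 16 (1) — never 8 → 16 → 14.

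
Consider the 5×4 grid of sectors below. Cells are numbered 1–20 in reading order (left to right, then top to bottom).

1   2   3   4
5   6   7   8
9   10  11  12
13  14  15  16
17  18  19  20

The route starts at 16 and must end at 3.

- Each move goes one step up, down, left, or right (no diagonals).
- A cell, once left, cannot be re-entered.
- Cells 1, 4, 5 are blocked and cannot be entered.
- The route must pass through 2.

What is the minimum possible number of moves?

6

Any route passes through 2 somewhere between 16 and 3. Summing Manhattan distances along the two legs (16 → 2 → 3) gives a lower bound of 5 + 1 = 6 moves.
A route of 6 moves achieves this: 16 → 12 → 8 → 7 → 6 → 2 → 3.
Since 6 matches the lower bound, it is optimal.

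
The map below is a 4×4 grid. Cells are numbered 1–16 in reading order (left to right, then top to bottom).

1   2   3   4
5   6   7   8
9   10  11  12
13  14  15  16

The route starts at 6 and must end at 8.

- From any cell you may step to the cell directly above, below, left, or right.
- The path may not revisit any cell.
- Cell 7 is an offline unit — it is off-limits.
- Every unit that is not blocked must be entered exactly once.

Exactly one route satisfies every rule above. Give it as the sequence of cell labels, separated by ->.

Need to visit all 15 open cells exactly once, starting at 6 and ending at 8.
Cell 1 has only two open neighbours (5 and 2), so the path must pass straight through it: one of those is the cell it's entered from and the other is where it exits.
Route from 6: down to 10, 2× right (reaching 12), down to 16, 3× left (reaching 13), 3× up (reaching 1), 3× right (reaching 4), down to 8 — 14 moves in all.
Check: all 15 open cells covered.

6 -> 10 -> 11 -> 12 -> 16 -> 15 -> 14 -> 13 -> 9 -> 5 -> 1 -> 2 -> 3 -> 4 -> 8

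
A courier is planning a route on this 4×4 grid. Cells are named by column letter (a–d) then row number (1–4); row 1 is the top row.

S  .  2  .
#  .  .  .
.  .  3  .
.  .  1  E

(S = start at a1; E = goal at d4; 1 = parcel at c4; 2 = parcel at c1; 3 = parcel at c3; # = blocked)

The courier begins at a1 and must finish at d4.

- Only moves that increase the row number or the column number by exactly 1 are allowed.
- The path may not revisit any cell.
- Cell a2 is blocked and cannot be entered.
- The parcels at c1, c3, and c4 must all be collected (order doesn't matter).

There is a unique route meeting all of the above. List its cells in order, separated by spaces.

a1 b1 c1 c2 c3 c4 d4

Moves only go right or down, so the column and row indices never decrease.
Route from a1: right 2 to c1, down 3 to c4, right 1 to d4 — 6 moves in all.
Check: all required cells visited.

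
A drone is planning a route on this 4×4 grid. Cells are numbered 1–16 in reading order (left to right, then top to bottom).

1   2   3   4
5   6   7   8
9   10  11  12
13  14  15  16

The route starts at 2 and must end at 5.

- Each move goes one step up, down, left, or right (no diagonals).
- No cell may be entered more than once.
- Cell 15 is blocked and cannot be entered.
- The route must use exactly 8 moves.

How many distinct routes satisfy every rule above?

Need simple routes of exactly 8 moves from 2 to 5 (Manhattan distance 2, so 3 moves are spent on a detour and 3 undoing it).
Branch systematically from the start, pruning whenever the remaining move budget drops below the Manhattan distance to 5 or differs from it in parity. Grouping the completions by first move — via 6: 2; via 3: 10 (no valid completion starts via 1) — and summing: 2 + 10 = 12.
That gives 12 routes.

12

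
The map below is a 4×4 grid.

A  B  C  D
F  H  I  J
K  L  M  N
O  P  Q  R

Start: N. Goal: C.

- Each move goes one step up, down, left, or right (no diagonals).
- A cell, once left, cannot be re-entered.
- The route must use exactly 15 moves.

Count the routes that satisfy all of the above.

2

Need simple routes of exactly 15 moves from N to C (Manhattan distance 3, so 6 moves are spent on a detour and 6 undoing it).
Enumerating: N R Q M L P O K F A B H I J D C | N R Q P O K F A B H L M I J D C.
That gives 2 routes.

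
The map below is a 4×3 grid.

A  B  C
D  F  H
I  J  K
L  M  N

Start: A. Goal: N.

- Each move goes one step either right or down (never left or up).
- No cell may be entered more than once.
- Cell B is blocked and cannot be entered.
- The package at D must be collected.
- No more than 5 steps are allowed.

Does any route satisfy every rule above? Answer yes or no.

yes

One route that works: A → D → I → L → M → N.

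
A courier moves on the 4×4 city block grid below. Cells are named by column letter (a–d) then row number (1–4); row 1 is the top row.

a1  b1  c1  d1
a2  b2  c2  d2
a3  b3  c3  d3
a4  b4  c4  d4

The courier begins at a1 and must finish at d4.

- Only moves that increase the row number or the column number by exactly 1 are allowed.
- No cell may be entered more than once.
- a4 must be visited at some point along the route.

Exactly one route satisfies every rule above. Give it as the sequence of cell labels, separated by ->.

a1 -> a2 -> a3 -> a4 -> b4 -> c4 -> d4

Moves only go right or down, so the column and row indices never decrease.
Route from a1: down 3 to a4, right 3 to d4 — 6 moves in all.
Check: all required cells visited.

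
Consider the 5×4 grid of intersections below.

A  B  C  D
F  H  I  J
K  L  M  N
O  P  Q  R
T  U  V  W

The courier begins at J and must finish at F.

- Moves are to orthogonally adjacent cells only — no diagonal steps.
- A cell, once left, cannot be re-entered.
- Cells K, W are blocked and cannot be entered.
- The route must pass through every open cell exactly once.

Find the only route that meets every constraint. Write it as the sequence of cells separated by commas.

Need to visit all 18 open cells exactly once, starting at J and ending at F.
Route from J: up 1 to D, left 1 to C, down 2 to M, right 1 to N, down 1 to R, left 1 to Q, down 1 to V, left 2 to T, up 1 to O, right 1 to P, up 3 to B, left 1 to A, down 1 to F — 17 moves in all.
Check: all 18 open cells covered.

J, D, C, I, M, N, R, Q, V, U, T, O, P, L, H, B, A, F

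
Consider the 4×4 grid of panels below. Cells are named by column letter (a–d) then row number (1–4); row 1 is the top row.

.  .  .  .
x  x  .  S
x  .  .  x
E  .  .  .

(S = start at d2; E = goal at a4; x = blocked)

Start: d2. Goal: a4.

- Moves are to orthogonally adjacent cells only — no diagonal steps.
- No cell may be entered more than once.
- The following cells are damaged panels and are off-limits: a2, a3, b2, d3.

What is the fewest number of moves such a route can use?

5

The Manhattan distance from d2 to a4 is |2−4| + |4−1| = 5, so at least 5 moves are needed.
A route of 5 moves achieves this: d2 → c2 → c3 → c4 → b4 → a4.
Since 5 matches the lower bound, it is optimal.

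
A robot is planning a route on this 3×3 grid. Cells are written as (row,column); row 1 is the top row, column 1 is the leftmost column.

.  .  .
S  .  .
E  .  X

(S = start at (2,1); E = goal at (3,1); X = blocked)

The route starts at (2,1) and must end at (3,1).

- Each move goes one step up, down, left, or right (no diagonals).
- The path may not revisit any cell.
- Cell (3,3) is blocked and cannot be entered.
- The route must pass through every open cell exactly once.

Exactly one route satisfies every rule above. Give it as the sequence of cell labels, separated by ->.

Need to visit all 8 open cells exactly once, starting at (2,1) and ending at (3,1).
Cell (1,3) has only two open neighbours ((2,3) and (1,2)), so the path must pass straight through it: one of those is the cell it's entered from and the other is where it exits.
Route from (2,1): up 1 to (1,1), right 2 to (1,3), down 1 to (2,3), left 1 to (2,2), down 1 to (3,2), left 1 to (3,1) — 7 moves in all.
Check: all 8 open cells covered.

(2,1) -> (1,1) -> (1,2) -> (1,3) -> (2,3) -> (2,2) -> (3,2) -> (3,1)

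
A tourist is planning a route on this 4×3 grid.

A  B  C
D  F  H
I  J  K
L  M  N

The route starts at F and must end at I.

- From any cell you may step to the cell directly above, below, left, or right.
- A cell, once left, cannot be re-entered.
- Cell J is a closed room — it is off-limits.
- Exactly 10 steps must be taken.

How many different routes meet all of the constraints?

1

Need simple routes of exactly 10 moves from F to I (Manhattan distance 2, so 4 moves are spent on a detour and 4 undoing it).
Enumerating: F D A B C H K N M L I.
That gives 1 route.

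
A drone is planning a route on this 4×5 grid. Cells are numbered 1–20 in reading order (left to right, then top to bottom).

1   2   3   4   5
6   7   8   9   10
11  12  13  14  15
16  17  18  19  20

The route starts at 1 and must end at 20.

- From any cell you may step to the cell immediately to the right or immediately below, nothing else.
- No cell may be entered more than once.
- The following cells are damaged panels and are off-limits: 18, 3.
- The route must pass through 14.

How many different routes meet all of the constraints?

14

A right/down-only route from 1 to 20 makes exactly 3 down-moves and 4 right-moves in some order.
With no other constraints that would be C(7,3) = 35 routes.
Split at 14 and multiply the segment counts (each segment already excludes blocked cells): 1→14: 7; 14→20: 2; product = 14.
That gives 14 routes.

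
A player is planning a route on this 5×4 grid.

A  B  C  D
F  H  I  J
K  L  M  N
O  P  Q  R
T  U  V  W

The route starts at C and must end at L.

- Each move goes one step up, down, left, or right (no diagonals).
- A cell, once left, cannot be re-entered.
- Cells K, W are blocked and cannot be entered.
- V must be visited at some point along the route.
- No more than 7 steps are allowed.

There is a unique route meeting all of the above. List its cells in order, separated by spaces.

The 7-move cap with required stops at V leaves no slack for detours.
Route from C: down 4 to V, left 1 to U, up 2 to L — 7 moves in all.
Check: all required cells visited; 7 ≤ 7 moves.

C I M Q V U P L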